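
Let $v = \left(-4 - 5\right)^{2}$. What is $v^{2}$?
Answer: $6561$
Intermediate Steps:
$v = 81$ ($v = \left(-9\right)^{2} = 81$)
$v^{2} = 81^{2} = 6561$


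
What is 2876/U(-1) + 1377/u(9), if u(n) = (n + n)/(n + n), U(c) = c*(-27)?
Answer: 40055/27 ≈ 1483.5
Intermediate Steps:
U(c) = -27*c
u(n) = 1 (u(n) = (2*n)/((2*n)) = (2*n)*(1/(2*n)) = 1)
2876/U(-1) + 1377/u(9) = 2876/((-27*(-1))) + 1377/1 = 2876/27 + 1377*1 = 2876*(1/27) + 1377 = 2876/27 + 1377 = 40055/27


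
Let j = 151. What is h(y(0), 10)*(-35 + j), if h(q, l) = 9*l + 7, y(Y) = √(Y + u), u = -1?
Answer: 11252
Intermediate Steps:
y(Y) = √(-1 + Y) (y(Y) = √(Y - 1) = √(-1 + Y))
h(q, l) = 7 + 9*l
h(y(0), 10)*(-35 + j) = (7 + 9*10)*(-35 + 151) = (7 + 90)*116 = 97*116 = 11252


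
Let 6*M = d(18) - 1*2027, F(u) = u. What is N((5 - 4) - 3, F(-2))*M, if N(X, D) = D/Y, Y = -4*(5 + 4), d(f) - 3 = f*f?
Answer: -425/27 ≈ -15.741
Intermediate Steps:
d(f) = 3 + f² (d(f) = 3 + f*f = 3 + f²)
M = -850/3 (M = ((3 + 18²) - 1*2027)/6 = ((3 + 324) - 2027)/6 = (327 - 2027)/6 = (⅙)*(-1700) = -850/3 ≈ -283.33)
Y = -36 (Y = -4*9 = -36)
N(X, D) = -D/36 (N(X, D) = D/(-36) = D*(-1/36) = -D/36)
N((5 - 4) - 3, F(-2))*M = -1/36*(-2)*(-850/3) = (1/18)*(-850/3) = -425/27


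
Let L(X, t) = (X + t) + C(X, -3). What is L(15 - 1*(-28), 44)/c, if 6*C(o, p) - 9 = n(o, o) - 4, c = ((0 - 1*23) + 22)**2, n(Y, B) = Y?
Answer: 95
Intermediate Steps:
c = 1 (c = ((0 - 23) + 22)**2 = (-23 + 22)**2 = (-1)**2 = 1)
C(o, p) = 5/6 + o/6 (C(o, p) = 3/2 + (o - 4)/6 = 3/2 + (-4 + o)/6 = 3/2 + (-2/3 + o/6) = 5/6 + o/6)
L(X, t) = 5/6 + t + 7*X/6 (L(X, t) = (X + t) + (5/6 + X/6) = 5/6 + t + 7*X/6)
L(15 - 1*(-28), 44)/c = (5/6 + 44 + 7*(15 - 1*(-28))/6)/1 = (5/6 + 44 + 7*(15 + 28)/6)*1 = (5/6 + 44 + (7/6)*43)*1 = (5/6 + 44 + 301/6)*1 = 95*1 = 95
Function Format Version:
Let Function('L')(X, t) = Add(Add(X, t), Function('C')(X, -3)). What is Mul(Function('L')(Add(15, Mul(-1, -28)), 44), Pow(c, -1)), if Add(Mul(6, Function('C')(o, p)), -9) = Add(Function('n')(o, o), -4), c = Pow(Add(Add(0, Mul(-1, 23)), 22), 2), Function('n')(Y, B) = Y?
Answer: 95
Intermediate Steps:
c = 1 (c = Pow(Add(Add(0, -23), 22), 2) = Pow(Add(-23, 22), 2) = Pow(-1, 2) = 1)
Function('C')(o, p) = Add(Rational(5, 6), Mul(Rational(1, 6), o)) (Function('C')(o, p) = Add(Rational(3, 2), Mul(Rational(1, 6), Add(o, -4))) = Add(Rational(3, 2), Mul(Rational(1, 6), Add(-4, o))) = Add(Rational(3, 2), Add(Rational(-2, 3), Mul(Rational(1, 6), o))) = Add(Rational(5, 6), Mul(Rational(1, 6), o)))
Function('L')(X, t) = Add(Rational(5, 6), t, Mul(Rational(7, 6), X)) (Function('L')(X, t) = Add(Add(X, t), Add(Rational(5, 6), Mul(Rational(1, 6), X))) = Add(Rational(5, 6), t, Mul(Rational(7, 6), X)))
Mul(Function('L')(Add(15, Mul(-1, -28)), 44), Pow(c, -1)) = Mul(Add(Rational(5, 6), 44, Mul(Rational(7, 6), Add(15, Mul(-1, -28)))), Pow(1, -1)) = Mul(Add(Rational(5, 6), 44, Mul(Rational(7, 6), Add(15, 28))), 1) = Mul(Add(Rational(5, 6), 44, Mul(Rational(7, 6), 43)), 1) = Mul(Add(Rational(5, 6), 44, Rational(301, 6)), 1) = Mul(95, 1) = 95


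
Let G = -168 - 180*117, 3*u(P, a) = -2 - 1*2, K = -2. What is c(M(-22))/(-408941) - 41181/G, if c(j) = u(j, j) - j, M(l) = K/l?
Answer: 185246925103/95490995028 ≈ 1.9399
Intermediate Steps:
u(P, a) = -4/3 (u(P, a) = (-2 - 1*2)/3 = (-2 - 2)/3 = (⅓)*(-4) = -4/3)
M(l) = -2/l
G = -21228 (G = -168 - 21060 = -21228)
c(j) = -4/3 - j
c(M(-22))/(-408941) - 41181/G = (-4/3 - (-2)/(-22))/(-408941) - 41181/(-21228) = (-4/3 - (-2)*(-1)/22)*(-1/408941) - 41181*(-1/21228) = (-4/3 - 1*1/11)*(-1/408941) + 13727/7076 = (-4/3 - 1/11)*(-1/408941) + 13727/7076 = -47/33*(-1/408941) + 13727/7076 = 47/13495053 + 13727/7076 = 185246925103/95490995028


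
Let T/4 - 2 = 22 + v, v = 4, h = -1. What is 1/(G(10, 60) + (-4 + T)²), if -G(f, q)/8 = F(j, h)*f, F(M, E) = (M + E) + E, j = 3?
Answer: 1/11584 ≈ 8.6326e-5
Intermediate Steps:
T = 112 (T = 8 + 4*(22 + 4) = 8 + 4*26 = 8 + 104 = 112)
F(M, E) = M + 2*E (F(M, E) = (E + M) + E = M + 2*E)
G(f, q) = -8*f (G(f, q) = -8*(3 + 2*(-1))*f = -8*(3 - 2)*f = -8*f)
1/(G(10, 60) + (-4 + T)²) = 1/(-8*10 + (-4 + 112)²) = 1/(-80 + 108²) = 1/(-80 + 11664) = 1/11584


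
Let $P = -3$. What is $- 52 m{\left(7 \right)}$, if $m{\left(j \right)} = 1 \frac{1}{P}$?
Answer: $\frac{52}{3} \approx 17.333$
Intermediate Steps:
$m{\left(j \right)} = - \frac{1}{3}$ ($m{\left(j \right)} = 1 \frac{1}{-3} = 1 \left(- \frac{1}{3}\right) = - \frac{1}{3}$)
$- 52 m{\left(7 \right)} = \left(-52\right) \left(- \frac{1}{3}\right) = \frac{52}{3}$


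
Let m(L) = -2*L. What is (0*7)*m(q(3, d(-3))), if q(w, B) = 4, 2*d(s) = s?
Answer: 0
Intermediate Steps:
d(s) = s/2
(0*7)*m(q(3, d(-3))) = (0*7)*(-2*4) = 0*(-8) = 0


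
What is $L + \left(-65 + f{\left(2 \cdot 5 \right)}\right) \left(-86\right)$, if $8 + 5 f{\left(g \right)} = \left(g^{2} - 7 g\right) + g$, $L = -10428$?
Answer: $- \frac{26942}{5} \approx -5388.4$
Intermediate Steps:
$f{\left(g \right)} = - \frac{8}{5} - \frac{6 g}{5} + \frac{g^{2}}{5}$ ($f{\left(g \right)} = - \frac{8}{5} + \frac{\left(g^{2} - 7 g\right) + g}{5} = - \frac{8}{5} + \frac{g^{2} - 6 g}{5} = - \frac{8}{5} + \left(- \frac{6 g}{5} + \frac{g^{2}}{5}\right) = - \frac{8}{5} - \frac{6 g}{5} + \frac{g^{2}}{5}$)
$L + \left(-65 + f{\left(2 \cdot 5 \right)}\right) \left(-86\right) = -10428 + \left(-65 - \left(\frac{8}{5} - 20 + \frac{6}{5} \cdot 2 \cdot 5\right)\right) \left(-86\right) = -10428 + \left(-65 - \left(\frac{68}{5} - 20\right)\right) \left(-86\right) = -10428 + \left(-65 - - \frac{32}{5}\right) \left(-86\right) = -10428 + \left(-65 + \frac{32}{5}\right) \left(-86\right) = -10428 - - \frac{25198}{5} = -10428 + \frac{25198}{5} = - \frac{26942}{5}$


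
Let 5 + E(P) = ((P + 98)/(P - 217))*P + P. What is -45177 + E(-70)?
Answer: -1855052/41 ≈ -45245.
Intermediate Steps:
E(P) = -5 + P + P*(98 + P)/(-217 + P) (E(P) = -5 + (((P + 98)/(P - 217))*P + P) = -5 + (((98 + P)/(-217 + P))*P + P) = -5 + (P*(98 + P)/(-217 + P) + P) = -5 + (P + P*(98 + P)/(-217 + P)) = -5 + P + P*(98 + P)/(-217 + P))
-45177 + E(-70) = -45177 + (1085 - 124*(-70) + 2*(-70)²)/(-217 - 70) = -45177 + (1085 + 8680 + 2*4900)/(-287) = -45177 - (1085 + 8680 + 9800)/287 = -45177 - 1/287*19565 = -45177 - 2795/41 = -1855052/41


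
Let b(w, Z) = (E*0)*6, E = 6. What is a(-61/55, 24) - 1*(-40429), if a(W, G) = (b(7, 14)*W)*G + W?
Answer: 2223534/55 ≈ 40428.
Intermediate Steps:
b(w, Z) = 0 (b(w, Z) = (6*0)*6 = 0*6 = 0)
a(W, G) = W (a(W, G) = (0*W)*G + W = 0*G + W = 0 + W = W)
a(-61/55, 24) - 1*(-40429) = -61/55 - 1*(-40429) = -61*1/55 + 40429 = -61/55 + 40429 = 2223534/55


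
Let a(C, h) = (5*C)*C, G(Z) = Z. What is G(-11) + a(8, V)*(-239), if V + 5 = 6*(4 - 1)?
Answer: -76491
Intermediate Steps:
V = 13 (V = -5 + 6*(4 - 1) = -5 + 6*3 = -5 + 18 = 13)
a(C, h) = 5*C**2
G(-11) + a(8, V)*(-239) = -11 + (5*8**2)*(-239) = -11 + (5*64)*(-239) = -11 + 320*(-239) = -11 - 76480 = -76491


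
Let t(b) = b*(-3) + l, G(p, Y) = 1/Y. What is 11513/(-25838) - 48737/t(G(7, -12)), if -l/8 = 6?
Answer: 5034867441/4935058 ≈ 1020.2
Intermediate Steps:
l = -48 (l = -8*6 = -48)
t(b) = -48 - 3*b (t(b) = b*(-3) - 48 = -3*b - 48 = -48 - 3*b)
11513/(-25838) - 48737/t(G(7, -12)) = 11513/(-25838) - 48737/(-48 - 3/(-12)) = 11513*(-1/25838) - 48737/(-48 - 3*(-1/12)) = -11513/25838 - 48737/(-48 + 1/4) = -11513/25838 - 48737/(-191/4) = -11513/25838 - 48737*(-4/191) = -11513/25838 + 194948/191 = 5034867441/4935058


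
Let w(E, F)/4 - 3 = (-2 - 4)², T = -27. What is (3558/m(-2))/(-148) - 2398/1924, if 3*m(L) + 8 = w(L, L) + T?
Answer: -107230/58201 ≈ -1.8424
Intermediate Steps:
w(E, F) = 156 (w(E, F) = 12 + 4*(-2 - 4)² = 12 + 4*(-6)² = 12 + 4*36 = 12 + 144 = 156)
m(L) = 121/3 (m(L) = -8/3 + (156 - 27)/3 = -8/3 + (⅓)*129 = -8/3 + 43 = 121/3)
(3558/m(-2))/(-148) - 2398/1924 = (3558/(121/3))/(-148) - 2398/1924 = (3558*(3/121))*(-1/148) - 2398*1/1924 = (10674/121)*(-1/148) - 1199/962 = -5337/8954 - 1199/962 = -107230/58201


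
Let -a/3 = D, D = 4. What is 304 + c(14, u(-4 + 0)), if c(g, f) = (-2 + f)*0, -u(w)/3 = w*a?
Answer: 304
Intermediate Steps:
a = -12 (a = -3*4 = -12)
u(w) = 36*w (u(w) = -3*w*(-12) = -(-36)*w = 36*w)
c(g, f) = 0
304 + c(14, u(-4 + 0)) = 304 + 0 = 304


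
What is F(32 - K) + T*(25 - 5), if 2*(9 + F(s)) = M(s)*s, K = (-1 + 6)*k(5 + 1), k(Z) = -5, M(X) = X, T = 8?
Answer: 3551/2 ≈ 1775.5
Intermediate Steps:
K = -25 (K = (-1 + 6)*(-5) = 5*(-5) = -25)
F(s) = -9 + s²/2 (F(s) = -9 + (s*s)/2 = -9 + s²/2)
F(32 - K) + T*(25 - 5) = (-9 + (32 - 1*(-25))²/2) + 8*(25 - 5) = (-9 + (32 + 25)²/2) + 8*20 = (-9 + (½)*57²) + 160 = (-9 + (½)*3249) + 160 = (-9 + 3249/2) + 160 = 3231/2 + 160 = 3551/2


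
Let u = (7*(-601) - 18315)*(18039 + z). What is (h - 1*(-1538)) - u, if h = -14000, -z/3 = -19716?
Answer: 1738393152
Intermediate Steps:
z = 59148 (z = -3*(-19716) = 59148)
u = -1738405614 (u = (7*(-601) - 18315)*(18039 + 59148) = (-4207 - 18315)*77187 = -22522*77187 = -1738405614)
(h - 1*(-1538)) - u = (-14000 - 1*(-1538)) - 1*(-1738405614) = (-14000 + 1538) + 1738405614 = -12462 + 1738405614 = 1738393152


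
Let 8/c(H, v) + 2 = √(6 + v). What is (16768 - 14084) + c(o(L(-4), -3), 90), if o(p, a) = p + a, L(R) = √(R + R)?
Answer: 61736/23 + 8*√6/23 ≈ 2685.0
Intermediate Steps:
L(R) = √2*√R (L(R) = √(2*R) = √2*√R)
o(p, a) = a + p
c(H, v) = 8/(-2 + √(6 + v))
(16768 - 14084) + c(o(L(-4), -3), 90) = (16768 - 14084) + 8/(-2 + √(6 + 90)) = 2684 + 8/(-2 + √96) = 2684 + 8/(-2 + 4*√6)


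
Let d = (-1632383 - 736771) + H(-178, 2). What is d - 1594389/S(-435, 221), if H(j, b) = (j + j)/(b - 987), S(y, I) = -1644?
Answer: -1278298259977/539780 ≈ -2.3682e+6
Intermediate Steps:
H(j, b) = 2*j/(-987 + b) (H(j, b) = (2*j)/(-987 + b) = 2*j/(-987 + b))
d = -2333616334/985 (d = (-1632383 - 736771) + 2*(-178)/(-987 + 2) = -2369154 + 2*(-178)/(-985) = -2369154 + 2*(-178)*(-1/985) = -2369154 + 356/985 = -2333616334/985 ≈ -2.3692e+6)
d - 1594389/S(-435, 221) = -2333616334/985 - 1594389/(-1644) = -2333616334/985 - 1594389*(-1)/1644 = -2333616334/985 - 1*(-531463/548) = -2333616334/985 + 531463/548 = -1278298259977/539780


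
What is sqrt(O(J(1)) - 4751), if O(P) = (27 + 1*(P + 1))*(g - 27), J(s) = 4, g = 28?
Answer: 11*I*sqrt(39) ≈ 68.695*I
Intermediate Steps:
O(P) = 28 + P (O(P) = (27 + 1*(P + 1))*(28 - 27) = (27 + 1*(1 + P))*1 = (27 + (1 + P))*1 = (28 + P)*1 = 28 + P)
sqrt(O(J(1)) - 4751) = sqrt((28 + 4) - 4751) = sqrt(32 - 4751) = sqrt(-4719) = 11*I*sqrt(39)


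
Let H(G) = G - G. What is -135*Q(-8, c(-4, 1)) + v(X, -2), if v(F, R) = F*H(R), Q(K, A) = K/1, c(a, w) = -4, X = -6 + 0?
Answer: 1080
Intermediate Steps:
H(G) = 0
X = -6
Q(K, A) = K (Q(K, A) = K*1 = K)
v(F, R) = 0 (v(F, R) = F*0 = 0)
-135*Q(-8, c(-4, 1)) + v(X, -2) = -135*(-8) + 0 = 1080 + 0 = 1080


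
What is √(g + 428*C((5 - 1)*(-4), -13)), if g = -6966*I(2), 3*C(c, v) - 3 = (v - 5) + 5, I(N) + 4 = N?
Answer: 2*√28137/3 ≈ 111.83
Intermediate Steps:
I(N) = -4 + N
C(c, v) = 1 + v/3 (C(c, v) = 1 + ((v - 5) + 5)/3 = 1 + ((-5 + v) + 5)/3 = 1 + v/3)
g = 13932 (g = -6966*(-4 + 2) = -6966*(-2) = 13932)
√(g + 428*C((5 - 1)*(-4), -13)) = √(13932 + 428*(1 + (⅓)*(-13))) = √(13932 + 428*(1 - 13/3)) = √(13932 + 428*(-10/3)) = √(13932 - 4280/3) = √(37516/3) = 2*√28137/3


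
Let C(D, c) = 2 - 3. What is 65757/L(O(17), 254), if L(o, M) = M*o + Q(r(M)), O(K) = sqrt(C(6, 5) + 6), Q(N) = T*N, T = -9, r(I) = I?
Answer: -591813/19304 - 65757*sqrt(5)/19304 ≈ -38.274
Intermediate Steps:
C(D, c) = -1
Q(N) = -9*N
O(K) = sqrt(5) (O(K) = sqrt(-1 + 6) = sqrt(5))
L(o, M) = -9*M + M*o (L(o, M) = M*o - 9*M = -9*M + M*o)
65757/L(O(17), 254) = 65757/((254*(-9 + sqrt(5)))) = 65757/(-2286 + 254*sqrt(5))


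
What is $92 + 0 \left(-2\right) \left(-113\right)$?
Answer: $92$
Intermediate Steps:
$92 + 0 \left(-2\right) \left(-113\right) = 92 + 0 \left(-113\right) = 92 + 0 = 92$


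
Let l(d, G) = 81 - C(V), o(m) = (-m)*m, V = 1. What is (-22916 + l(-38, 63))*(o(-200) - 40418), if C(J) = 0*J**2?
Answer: 1836345030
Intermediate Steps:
C(J) = 0
o(m) = -m**2
l(d, G) = 81 (l(d, G) = 81 - 1*0 = 81 + 0 = 81)
(-22916 + l(-38, 63))*(o(-200) - 40418) = (-22916 + 81)*(-1*(-200)**2 - 40418) = -22835*(-1*40000 - 40418) = -22835*(-40000 - 40418) = -22835*(-80418) = 1836345030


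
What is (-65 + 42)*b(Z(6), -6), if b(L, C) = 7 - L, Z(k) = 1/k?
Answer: -943/6 ≈ -157.17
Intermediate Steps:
Z(k) = 1/k
(-65 + 42)*b(Z(6), -6) = (-65 + 42)*(7 - 1/6) = -23*(7 - 1*⅙) = -23*(7 - ⅙) = -23*41/6 = -943/6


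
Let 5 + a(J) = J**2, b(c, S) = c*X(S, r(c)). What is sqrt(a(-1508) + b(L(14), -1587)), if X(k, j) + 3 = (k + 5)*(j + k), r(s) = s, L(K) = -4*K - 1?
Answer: I*sqrt(145971826) ≈ 12082.0*I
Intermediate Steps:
L(K) = -1 - 4*K
X(k, j) = -3 + (5 + k)*(j + k) (X(k, j) = -3 + (k + 5)*(j + k) = -3 + (5 + k)*(j + k))
b(c, S) = c*(-3 + S**2 + 5*S + 5*c + S*c) (b(c, S) = c*(-3 + S**2 + 5*c + 5*S + c*S) = c*(-3 + S**2 + 5*c + 5*S + S*c) = c*(-3 + S**2 + 5*S + 5*c + S*c))
a(J) = -5 + J**2
sqrt(a(-1508) + b(L(14), -1587)) = sqrt((-5 + (-1508)**2) + (-1 - 4*14)*(-3 + (-1587)**2 + 5*(-1587) + 5*(-1 - 4*14) - 1587*(-1 - 4*14))) = sqrt((-5 + 2274064) + (-1 - 56)*(-3 + 2518569 - 7935 + 5*(-1 - 56) - 1587*(-1 - 56))) = sqrt(2274059 - 57*(-3 + 2518569 - 7935 + 5*(-57) - 1587*(-57))) = sqrt(2274059 - 57*(-3 + 2518569 - 7935 - 285 + 90459)) = sqrt(2274059 - 57*2600805) = sqrt(2274059 - 148245885) = sqrt(-145971826) = I*sqrt(145971826)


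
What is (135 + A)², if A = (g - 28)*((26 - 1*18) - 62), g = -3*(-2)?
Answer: 1750329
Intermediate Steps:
g = 6
A = 1188 (A = (6 - 28)*((26 - 1*18) - 62) = -22*((26 - 18) - 62) = -22*(8 - 62) = -22*(-54) = 1188)
(135 + A)² = (135 + 1188)² = 1323² = 1750329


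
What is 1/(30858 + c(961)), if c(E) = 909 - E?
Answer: 1/30806 ≈ 3.2461e-5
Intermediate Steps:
1/(30858 + c(961)) = 1/(30858 + (909 - 1*961)) = 1/(30858 + (909 - 961)) = 1/(30858 - 52) = 1/30806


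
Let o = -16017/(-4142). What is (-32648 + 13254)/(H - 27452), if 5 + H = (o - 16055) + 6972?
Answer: 4227892/7964877 ≈ 0.53082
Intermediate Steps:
o = 843/218 (o = -16017*(-1/4142) = 843/218 ≈ 3.8670)
H = -1980341/218 (H = -5 + ((843/218 - 16055) + 6972) = -5 + (-3499147/218 + 6972) = -5 - 1979251/218 = -1980341/218 ≈ -9084.1)
(-32648 + 13254)/(H - 27452) = (-32648 + 13254)/(-1980341/218 - 27452) = -19394/(-7964877/218) = -19394*(-218/7964877) = 4227892/7964877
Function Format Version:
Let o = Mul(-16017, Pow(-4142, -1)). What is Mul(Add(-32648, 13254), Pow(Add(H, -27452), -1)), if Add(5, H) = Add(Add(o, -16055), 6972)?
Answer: Rational(4227892, 7964877) ≈ 0.53082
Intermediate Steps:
o = Rational(843, 218) (o = Mul(-16017, Rational(-1, 4142)) = Rational(843, 218) ≈ 3.8670)
H = Rational(-1980341, 218) (H = Add(-5, Add(Add(Rational(843, 218), -16055), 6972)) = Add(-5, Add(Rational(-3499147, 218), 6972)) = Add(-5, Rational(-1979251, 218)) = Rational(-1980341, 218) ≈ -9084.1)
Mul(Add(-32648, 13254), Pow(Add(H, -27452), -1)) = Mul(Add(-32648, 13254), Pow(Add(Rational(-1980341, 218), -27452), -1)) = Mul(-19394, Pow(Rational(-7964877, 218), -1)) = Mul(-19394, Rational(-218, 7964877)) = Rational(4227892, 7964877)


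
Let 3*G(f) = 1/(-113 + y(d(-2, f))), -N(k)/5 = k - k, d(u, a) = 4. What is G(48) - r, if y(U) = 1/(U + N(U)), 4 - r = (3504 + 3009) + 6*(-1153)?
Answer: -553381/1353 ≈ -409.00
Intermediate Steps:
N(k) = 0 (N(k) = -5*(k - k) = -5*0 = 0)
r = 409 (r = 4 - ((3504 + 3009) + 6*(-1153)) = 4 - (6513 - 6918) = 4 - 1*(-405) = 4 + 405 = 409)
y(U) = 1/U (y(U) = 1/(U + 0) = 1/U)
G(f) = -4/1353 (G(f) = 1/(3*(-113 + 1/4)) = 1/(3*(-451/4)) = (1/3)*(-4/451) = -4/1353)
G(48) - r = -4/1353 - 1*409 = -4/1353 - 409 = -553381/1353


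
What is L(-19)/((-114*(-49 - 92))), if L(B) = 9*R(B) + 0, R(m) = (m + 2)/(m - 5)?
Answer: 17/42864 ≈ 0.00039660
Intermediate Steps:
R(m) = (2 + m)/(-5 + m)
L(B) = 9*(2 + B)/(-5 + B) (L(B) = 9*((2 + B)/(-5 + B)) + 0 = 9*(2 + B)/(-5 + B) + 0 = 9*(2 + B)/(-5 + B))
L(-19)/((-114*(-49 - 92))) = (9*(2 - 19)/(-5 - 19))/((-114*(-49 - 92))) = (9*(-17)/(-24))/((-114*(-141))) = (9*(-1/24)*(-17))/16074 = (51/8)*(1/16074) = 17/42864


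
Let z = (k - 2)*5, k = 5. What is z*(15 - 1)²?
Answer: 2940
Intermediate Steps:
z = 15 (z = (5 - 2)*5 = 3*5 = 15)
z*(15 - 1)² = 15*(15 - 1)² = 15*14² = 15*196 = 2940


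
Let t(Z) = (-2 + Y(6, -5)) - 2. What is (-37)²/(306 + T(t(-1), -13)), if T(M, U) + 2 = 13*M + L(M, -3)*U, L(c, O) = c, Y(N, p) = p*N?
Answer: 1369/304 ≈ 4.5033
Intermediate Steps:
Y(N, p) = N*p
t(Z) = -34 (t(Z) = (-2 + 6*(-5)) - 2 = (-2 - 30) - 2 = -32 - 2 = -34)
T(M, U) = -2 + 13*M + M*U (T(M, U) = -2 + (13*M + M*U) = -2 + 13*M + M*U)
(-37)²/(306 + T(t(-1), -13)) = (-37)²/(306 + (-2 + 13*(-34) - 34*(-13))) = 1369/(306 + (-2 - 442 + 442)) = 1369/(306 - 2) = 1369/304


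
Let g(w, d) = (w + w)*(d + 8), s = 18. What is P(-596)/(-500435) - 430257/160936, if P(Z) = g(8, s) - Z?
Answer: -215478529027/80538007160 ≈ -2.6755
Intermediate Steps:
g(w, d) = 2*w*(8 + d) (g(w, d) = (2*w)*(8 + d) = 2*w*(8 + d))
P(Z) = 416 - Z (P(Z) = 2*8*(8 + 18) - Z = 2*8*26 - Z = 416 - Z)
P(-596)/(-500435) - 430257/160936 = (416 - 1*(-596))/(-500435) - 430257/160936 = (416 + 596)*(-1/500435) - 430257*1/160936 = 1012*(-1/500435) - 430257/160936 = -1012/500435 - 430257/160936 = -215478529027/80538007160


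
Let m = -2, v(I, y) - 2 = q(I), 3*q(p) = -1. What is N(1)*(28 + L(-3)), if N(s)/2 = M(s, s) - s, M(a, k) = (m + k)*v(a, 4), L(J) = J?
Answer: -400/3 ≈ -133.33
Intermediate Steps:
q(p) = -⅓ (q(p) = (⅓)*(-1) = -⅓)
v(I, y) = 5/3 (v(I, y) = 2 - ⅓ = 5/3)
M(a, k) = -10/3 + 5*k/3 (M(a, k) = (-2 + k)*(5/3) = -10/3 + 5*k/3)
N(s) = -20/3 + 4*s/3 (N(s) = 2*((-10/3 + 5*s/3) - s) = 2*(-10/3 + 2*s/3) = -20/3 + 4*s/3)
N(1)*(28 + L(-3)) = (-20/3 + (4/3)*1)*(28 - 3) = (-20/3 + 4/3)*25 = -16/3*25 = -400/3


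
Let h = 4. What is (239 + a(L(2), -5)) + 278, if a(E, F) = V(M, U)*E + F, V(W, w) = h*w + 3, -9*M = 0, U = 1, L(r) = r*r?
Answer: 540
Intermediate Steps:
L(r) = r**2
M = 0 (M = -1/9*0 = 0)
V(W, w) = 3 + 4*w (V(W, w) = 4*w + 3 = 3 + 4*w)
a(E, F) = F + 7*E (a(E, F) = (3 + 4*1)*E + F = (3 + 4)*E + F = 7*E + F = F + 7*E)
(239 + a(L(2), -5)) + 278 = (239 + (-5 + 7*2**2)) + 278 = (239 + (-5 + 7*4)) + 278 = (239 + (-5 + 28)) + 278 = (239 + 23) + 278 = 262 + 278 = 540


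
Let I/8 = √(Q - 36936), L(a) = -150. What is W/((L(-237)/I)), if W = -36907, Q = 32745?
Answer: 147628*I*√4191/75 ≈ 1.2743e+5*I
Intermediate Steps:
I = 8*I*√4191 (I = 8*√(32745 - 36936) = 8*√(-4191) = 8*(I*√4191) = 8*I*√4191 ≈ 517.9*I)
W/((L(-237)/I)) = -36907*(-4*I*√4191/75) = -(-147628)*I*√4191/75 = 147628*I*√4191/75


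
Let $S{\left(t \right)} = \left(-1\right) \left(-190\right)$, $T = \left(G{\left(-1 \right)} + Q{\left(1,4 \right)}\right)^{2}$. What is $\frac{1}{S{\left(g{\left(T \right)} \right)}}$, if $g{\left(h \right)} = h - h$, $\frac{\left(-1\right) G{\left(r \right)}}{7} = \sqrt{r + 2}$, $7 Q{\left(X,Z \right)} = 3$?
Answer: $\frac{1}{190} \approx 0.0052632$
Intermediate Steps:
$Q{\left(X,Z \right)} = \frac{3}{7}$ ($Q{\left(X,Z \right)} = \frac{1}{7} \cdot 3 = \frac{3}{7}$)
$G{\left(r \right)} = - 7 \sqrt{2 + r}$ ($G{\left(r \right)} = - 7 \sqrt{r + 2} = - 7 \sqrt{2 + r}$)
$T = \frac{2116}{49}$ ($T = \left(- 7 \sqrt{2 - 1} + \frac{3}{7}\right)^{2} = \left(- 7 \sqrt{1} + \frac{3}{7}\right)^{2} = \left(\left(-7\right) 1 + \frac{3}{7}\right)^{2} = \left(-7 + \frac{3}{7}\right)^{2} = \left(- \frac{46}{7}\right)^{2} = \frac{2116}{49} \approx 43.184$)
$g{\left(h \right)} = 0$
$S{\left(t \right)} = 190$
$\frac{1}{S{\left(g{\left(T \right)} \right)}} = \frac{1}{190}$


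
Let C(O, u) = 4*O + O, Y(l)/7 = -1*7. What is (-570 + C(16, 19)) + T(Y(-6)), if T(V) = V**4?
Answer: 5764311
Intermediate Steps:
Y(l) = -49 (Y(l) = 7*(-1*7) = 7*(-7) = -49)
C(O, u) = 5*O
(-570 + C(16, 19)) + T(Y(-6)) = (-570 + 5*16) + (-49)**4 = (-570 + 80) + 5764801 = -490 + 5764801 = 5764311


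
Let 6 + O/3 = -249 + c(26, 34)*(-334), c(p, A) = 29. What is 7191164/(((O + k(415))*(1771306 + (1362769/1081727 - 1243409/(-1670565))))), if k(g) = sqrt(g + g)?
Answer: -193776708314876232989430/1423466953799015070455500571 - 6497559209833894410*sqrt(830)/1423466953799015070455500571 ≈ -0.00013626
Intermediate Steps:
O = -29823 (O = -18 + 3*(-249 + 29*(-334)) = -18 + 3*(-249 - 9686) = -18 + 3*(-9935) = -18 - 29805 = -29823)
k(g) = sqrt(2)*sqrt(g) (k(g) = sqrt(2*g) = sqrt(2)*sqrt(g))
7191164/(((O + k(415))*(1771306 + (1362769/1081727 - 1243409/(-1670565))))) = 7191164/(((-29823 + sqrt(2)*sqrt(415))*(1771306 + (1362769/1081727 - 1243409/(-1670565))))) = 7191164/(((-29823 + sqrt(830))*(1771306 + (1362769*(1/1081727) - 1243409*(-1/1670565))))) = 7191164/(((-29823 + sqrt(830))*(1771306 + (1362769/1081727 + 1243409/1670565)))) = 7191164/(((-29823 + sqrt(830))*(1771306 + 3621623281828/1807095265755))) = 7191164/(((-29823 + sqrt(830))*(3200922308426707858/1807095265755))) = 7191164/(-31820368668069902816378/602365088585 + 3200922308426707858*sqrt(830)/1807095265755)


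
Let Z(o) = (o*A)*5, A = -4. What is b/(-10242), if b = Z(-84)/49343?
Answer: -40/12032643 ≈ -3.3243e-6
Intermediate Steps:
Z(o) = -20*o (Z(o) = (o*(-4))*5 = -4*o*5 = -20*o)
b = 240/7049 (b = -20*(-84)/49343 = 1680*(1/49343) = 240/7049 ≈ 0.034047)
b/(-10242) = (240/7049)/(-10242) = (240/7049)*(-1/10242) = -40/12032643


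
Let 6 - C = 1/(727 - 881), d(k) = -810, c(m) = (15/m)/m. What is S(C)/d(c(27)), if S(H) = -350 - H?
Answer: 3655/8316 ≈ 0.43951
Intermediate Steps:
c(m) = 15/m²
C = 925/154 (C = 6 - 1/(727 - 881) = 6 - 1/(-154) = 6 - 1*(-1/154) = 6 + 1/154 = 925/154 ≈ 6.0065)
S(C)/d(c(27)) = (-350 - 1*925/154)/(-810) = (-350 - 925/154)*(-1/810) = -54825/154*(-1/810) = 3655/8316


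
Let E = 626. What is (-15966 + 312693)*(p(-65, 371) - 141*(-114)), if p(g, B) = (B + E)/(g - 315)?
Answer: 1812148286421/380 ≈ 4.7688e+9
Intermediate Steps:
p(g, B) = (626 + B)/(-315 + g) (p(g, B) = (B + 626)/(g - 315) = (626 + B)/(-315 + g))
(-15966 + 312693)*(p(-65, 371) - 141*(-114)) = (-15966 + 312693)*((626 + 371)/(-315 - 65) - 141*(-114)) = 296727*(997/(-380) + 16074) = 296727*(-1/380*997 + 16074) = 296727*(-997/380 + 16074) = 296727*(6107123/380) = 1812148286421/380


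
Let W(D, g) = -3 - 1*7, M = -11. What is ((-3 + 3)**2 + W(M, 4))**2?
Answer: 100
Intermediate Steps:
W(D, g) = -10 (W(D, g) = -3 - 7 = -10)
((-3 + 3)**2 + W(M, 4))**2 = ((-3 + 3)**2 - 10)**2 = (0**2 - 10)**2 = (0 - 10)**2 = (-10)**2 = 100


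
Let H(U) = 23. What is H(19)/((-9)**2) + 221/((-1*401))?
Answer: -8678/32481 ≈ -0.26717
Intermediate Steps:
H(19)/((-9)**2) + 221/((-1*401)) = 23/((-9)**2) + 221/((-1*401)) = 23/81 + 221/(-401) = 23*(1/81) + 221*(-1/401) = 23/81 - 221/401 = -8678/32481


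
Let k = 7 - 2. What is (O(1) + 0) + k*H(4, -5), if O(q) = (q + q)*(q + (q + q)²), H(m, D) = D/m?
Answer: 15/4 ≈ 3.7500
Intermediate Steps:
k = 5
O(q) = 2*q*(q + 4*q²) (O(q) = (2*q)*(q + (2*q)²) = (2*q)*(q + 4*q²) = 2*q*(q + 4*q²))
(O(1) + 0) + k*H(4, -5) = (1²*(2 + 8*1) + 0) + 5*(-5/4) = (1*(2 + 8) + 0) + 5*(-5*¼) = (1*10 + 0) + 5*(-5/4) = (10 + 0) - 25/4 = 10 - 25/4 = 15/4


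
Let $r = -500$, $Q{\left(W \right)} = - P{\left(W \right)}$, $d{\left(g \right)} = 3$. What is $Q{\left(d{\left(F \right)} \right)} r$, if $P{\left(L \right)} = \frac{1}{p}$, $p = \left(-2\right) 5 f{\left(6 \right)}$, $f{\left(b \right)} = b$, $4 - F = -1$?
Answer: $- \frac{25}{3} \approx -8.3333$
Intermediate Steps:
$F = 5$ ($F = 4 - -1 = 4 + 1 = 5$)
$p = -60$ ($p = \left(-2\right) 5 \cdot 6 = \left(-10\right) 6 = -60$)
$P{\left(L \right)} = - \frac{1}{60}$ ($P{\left(L \right)} = \frac{1}{-60} = - \frac{1}{60}$)
$Q{\left(W \right)} = \frac{1}{60}$ ($Q{\left(W \right)} = \left(-1\right) \left(- \frac{1}{60}\right) = \frac{1}{60}$)
$Q{\left(d{\left(F \right)} \right)} r = \frac{1}{60} \left(-500\right) = - \frac{25}{3}$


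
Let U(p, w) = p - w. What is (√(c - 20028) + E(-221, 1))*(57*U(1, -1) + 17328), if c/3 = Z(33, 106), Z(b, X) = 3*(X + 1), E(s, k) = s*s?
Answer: 851884722 + 17442*I*√19065 ≈ 8.5189e+8 + 2.4083e+6*I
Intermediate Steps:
E(s, k) = s²
Z(b, X) = 3 + 3*X (Z(b, X) = 3*(1 + X) = 3 + 3*X)
c = 963 (c = 3*(3 + 3*106) = 3*(3 + 318) = 3*321 = 963)
(√(c - 20028) + E(-221, 1))*(57*U(1, -1) + 17328) = (√(963 - 20028) + (-221)²)*(57*(1 - 1*(-1)) + 17328) = (√(-19065) + 48841)*(57*(1 + 1) + 17328) = (I*√19065 + 48841)*(57*2 + 17328) = (48841 + I*√19065)*(114 + 17328) = (48841 + I*√19065)*17442 = 851884722 + 17442*I*√19065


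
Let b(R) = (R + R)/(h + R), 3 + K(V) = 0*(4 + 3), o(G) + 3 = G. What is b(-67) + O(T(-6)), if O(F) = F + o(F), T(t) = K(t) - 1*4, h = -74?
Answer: -2263/141 ≈ -16.050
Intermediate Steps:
o(G) = -3 + G
K(V) = -3 (K(V) = -3 + 0*(4 + 3) = -3 + 0*7 = -3 + 0 = -3)
T(t) = -7 (T(t) = -3 - 1*4 = -3 - 4 = -7)
O(F) = -3 + 2*F (O(F) = F + (-3 + F) = -3 + 2*F)
b(R) = 2*R/(-74 + R) (b(R) = (R + R)/(-74 + R) = (2*R)/(-74 + R) = 2*R/(-74 + R))
b(-67) + O(T(-6)) = 2*(-67)/(-74 - 67) + (-3 + 2*(-7)) = 2*(-67)/(-141) + (-3 - 14) = 2*(-67)*(-1/141) - 17 = 134/141 - 17 = -2263/141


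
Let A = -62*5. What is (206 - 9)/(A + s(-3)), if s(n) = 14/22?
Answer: -2167/3403 ≈ -0.63679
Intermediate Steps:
s(n) = 7/11 (s(n) = 14*(1/22) = 7/11)
A = -310
(206 - 9)/(A + s(-3)) = (206 - 9)/(-310 + 7/11) = 197/(-3403/11) = 197*(-11/3403) = -2167/3403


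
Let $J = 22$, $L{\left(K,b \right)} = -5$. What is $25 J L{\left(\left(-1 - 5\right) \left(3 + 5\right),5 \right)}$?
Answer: $-2750$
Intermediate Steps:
$25 J L{\left(\left(-1 - 5\right) \left(3 + 5\right),5 \right)} = 25 \cdot 22 \left(-5\right) = 550 \left(-5\right) = -2750$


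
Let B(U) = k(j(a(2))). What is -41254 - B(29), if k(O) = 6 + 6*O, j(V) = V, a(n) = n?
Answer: -41272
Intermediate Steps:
B(U) = 18 (B(U) = 6 + 6*2 = 6 + 12 = 18)
-41254 - B(29) = -41254 - 1*18 = -41254 - 18 = -41272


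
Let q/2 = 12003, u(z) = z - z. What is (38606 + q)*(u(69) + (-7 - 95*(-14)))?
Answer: 82835676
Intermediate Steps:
u(z) = 0
q = 24006 (q = 2*12003 = 24006)
(38606 + q)*(u(69) + (-7 - 95*(-14))) = (38606 + 24006)*(0 + (-7 - 95*(-14))) = 62612*(0 + (-7 + 1330)) = 62612*(0 + 1323) = 62612*1323 = 82835676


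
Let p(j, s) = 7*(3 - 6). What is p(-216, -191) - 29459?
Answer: -29480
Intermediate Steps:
p(j, s) = -21 (p(j, s) = 7*(-3) = -21)
p(-216, -191) - 29459 = -21 - 29459 = -29480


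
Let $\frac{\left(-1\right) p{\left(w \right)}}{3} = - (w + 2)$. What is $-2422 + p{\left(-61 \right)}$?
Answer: $-2599$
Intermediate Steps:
$p{\left(w \right)} = 6 + 3 w$ ($p{\left(w \right)} = - 3 \left(- (w + 2)\right) = - 3 \left(- (2 + w)\right) = - 3 \left(-2 - w\right) = 6 + 3 w$)
$-2422 + p{\left(-61 \right)} = -2422 + \left(6 + 3 \left(-61\right)\right) = -2422 + \left(6 - 183\right) = -2422 - 177 = -2599$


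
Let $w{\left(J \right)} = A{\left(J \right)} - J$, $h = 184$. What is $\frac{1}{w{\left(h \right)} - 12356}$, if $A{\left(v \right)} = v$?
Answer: $- \frac{1}{12356} \approx -8.0932 \cdot 10^{-5}$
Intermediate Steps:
$w{\left(J \right)} = 0$ ($w{\left(J \right)} = J - J = 0$)
$\frac{1}{w{\left(h \right)} - 12356} = \frac{1}{0 - 12356} = \frac{1}{-12356} = - \frac{1}{12356}$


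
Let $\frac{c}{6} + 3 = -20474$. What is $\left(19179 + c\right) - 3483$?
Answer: $-107166$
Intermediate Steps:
$c = -122862$ ($c = -18 + 6 \left(-20474\right) = -18 - 122844 = -122862$)
$\left(19179 + c\right) - 3483 = \left(19179 - 122862\right) - 3483 = -103683 - 3483 = -107166$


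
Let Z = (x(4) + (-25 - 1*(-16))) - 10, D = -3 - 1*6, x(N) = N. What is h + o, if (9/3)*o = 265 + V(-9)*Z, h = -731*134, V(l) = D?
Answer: -293462/3 ≈ -97821.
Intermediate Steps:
D = -9 (D = -3 - 6 = -9)
V(l) = -9
Z = -15 (Z = (4 + (-25 - 1*(-16))) - 10 = (4 + (-25 + 16)) - 10 = (4 - 9) - 10 = -5 - 10 = -15)
h = -97954
o = 400/3 (o = (265 - 9*(-15))/3 = (265 + 135)/3 = (1/3)*400 = 400/3 ≈ 133.33)
h + o = -97954 + 400/3 = -293462/3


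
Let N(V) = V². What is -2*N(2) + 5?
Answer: -3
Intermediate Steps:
-2*N(2) + 5 = -2*2² + 5 = -2*4 + 5 = -8 + 5 = -3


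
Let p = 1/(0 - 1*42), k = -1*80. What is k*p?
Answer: 40/21 ≈ 1.9048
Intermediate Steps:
k = -80
p = -1/42 (p = 1/(0 - 42) = 1/(-42) = -1/42 ≈ -0.023810)
k*p = -80*(-1/42) = 40/21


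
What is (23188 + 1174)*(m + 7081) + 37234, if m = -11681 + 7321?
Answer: 66326236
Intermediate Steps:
m = -4360
(23188 + 1174)*(m + 7081) + 37234 = (23188 + 1174)*(-4360 + 7081) + 37234 = 24362*2721 + 37234 = 66289002 + 37234 = 66326236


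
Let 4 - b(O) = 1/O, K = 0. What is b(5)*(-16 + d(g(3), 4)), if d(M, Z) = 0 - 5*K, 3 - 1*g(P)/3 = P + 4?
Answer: -304/5 ≈ -60.800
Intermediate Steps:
g(P) = -3 - 3*P (g(P) = 9 - 3*(P + 4) = 9 - 3*(4 + P) = 9 + (-12 - 3*P) = -3 - 3*P)
d(M, Z) = 0 (d(M, Z) = 0 - 5*0 = 0 + 0 = 0)
b(O) = 4 - 1/O
b(5)*(-16 + d(g(3), 4)) = (4 - 1/5)*(-16 + 0) = (4 - 1*⅕)*(-16) = (4 - ⅕)*(-16) = (19/5)*(-16) = -304/5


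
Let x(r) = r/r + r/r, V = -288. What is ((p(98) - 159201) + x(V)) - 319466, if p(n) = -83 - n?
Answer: -478846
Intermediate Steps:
x(r) = 2 (x(r) = 1 + 1 = 2)
((p(98) - 159201) + x(V)) - 319466 = (((-83 - 1*98) - 159201) + 2) - 319466 = (((-83 - 98) - 159201) + 2) - 319466 = ((-181 - 159201) + 2) - 319466 = (-159382 + 2) - 319466 = -159380 - 319466 = -478846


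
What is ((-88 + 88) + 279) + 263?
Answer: 542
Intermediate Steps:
((-88 + 88) + 279) + 263 = (0 + 279) + 263 = 279 + 263 = 542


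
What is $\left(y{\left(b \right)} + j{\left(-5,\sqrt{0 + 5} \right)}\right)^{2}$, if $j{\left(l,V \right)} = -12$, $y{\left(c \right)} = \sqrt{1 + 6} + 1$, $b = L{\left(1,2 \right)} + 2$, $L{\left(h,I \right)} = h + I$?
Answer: $\left(11 - \sqrt{7}\right)^{2} \approx 69.793$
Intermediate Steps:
$L{\left(h,I \right)} = I + h$
$b = 5$ ($b = \left(2 + 1\right) + 2 = 3 + 2 = 5$)
$y{\left(c \right)} = 1 + \sqrt{7}$ ($y{\left(c \right)} = \sqrt{7} + 1 = 1 + \sqrt{7}$)
$\left(y{\left(b \right)} + j{\left(-5,\sqrt{0 + 5} \right)}\right)^{2} = \left(\left(1 + \sqrt{7}\right) - 12\right)^{2} = \left(-11 + \sqrt{7}\right)^{2}$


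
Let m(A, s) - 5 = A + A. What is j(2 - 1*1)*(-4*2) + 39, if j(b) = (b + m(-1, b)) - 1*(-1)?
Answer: -1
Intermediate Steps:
m(A, s) = 5 + 2*A (m(A, s) = 5 + (A + A) = 5 + 2*A)
j(b) = 4 + b (j(b) = (b + (5 + 2*(-1))) - 1*(-1) = (b + (5 - 2)) + 1 = (b + 3) + 1 = (3 + b) + 1 = 4 + b)
j(2 - 1*1)*(-4*2) + 39 = (4 + (2 - 1*1))*(-4*2) + 39 = (4 + (2 - 1))*(-8) + 39 = (4 + 1)*(-8) + 39 = 5*(-8) + 39 = -40 + 39 = -1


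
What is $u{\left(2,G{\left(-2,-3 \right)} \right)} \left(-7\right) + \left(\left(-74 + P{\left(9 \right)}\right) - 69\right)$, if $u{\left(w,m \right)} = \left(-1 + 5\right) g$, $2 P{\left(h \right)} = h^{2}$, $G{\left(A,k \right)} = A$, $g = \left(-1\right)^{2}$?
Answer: $- \frac{261}{2} \approx -130.5$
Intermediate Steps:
$g = 1$
$P{\left(h \right)} = \frac{h^{2}}{2}$
$u{\left(w,m \right)} = 4$ ($u{\left(w,m \right)} = \left(-1 + 5\right) 1 = 4 \cdot 1 = 4$)
$u{\left(2,G{\left(-2,-3 \right)} \right)} \left(-7\right) + \left(\left(-74 + P{\left(9 \right)}\right) - 69\right) = 4 \left(-7\right) - \left(143 - \frac{81}{2}\right) = -28 + \left(\left(-74 + \frac{1}{2} \cdot 81\right) - 69\right) = -28 + \left(\left(-74 + \frac{81}{2}\right) - 69\right) = -28 - \frac{205}{2} = - \frac{261}{2}$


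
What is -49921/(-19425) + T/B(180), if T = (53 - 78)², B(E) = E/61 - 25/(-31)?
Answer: 666074588/3943275 ≈ 168.91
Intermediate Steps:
B(E) = 25/31 + E/61 (B(E) = E*(1/61) - 25*(-1/31) = E/61 + 25/31 = 25/31 + E/61)
T = 625 (T = (-25)² = 625)
-49921/(-19425) + T/B(180) = -49921/(-19425) + 625/(25/31 + (1/61)*180) = -49921*(-1/19425) + 625/(25/31 + 180/61) = 49921/19425 + 625/(7105/1891) = 49921/19425 + 625*(1891/7105) = 49921/19425 + 236375/1421 = 666074588/3943275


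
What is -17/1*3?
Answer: -51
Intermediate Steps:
-17/1*3 = -17*1*3 = -17*3 = -51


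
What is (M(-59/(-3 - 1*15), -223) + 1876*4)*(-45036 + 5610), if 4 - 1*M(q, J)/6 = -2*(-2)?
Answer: -295852704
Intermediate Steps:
M(q, J) = 0 (M(q, J) = 24 - (-12)*(-2) = 24 - 6*4 = 24 - 24 = 0)
(M(-59/(-3 - 1*15), -223) + 1876*4)*(-45036 + 5610) = (0 + 1876*4)*(-45036 + 5610) = (0 + 7504)*(-39426) = 7504*(-39426) = -295852704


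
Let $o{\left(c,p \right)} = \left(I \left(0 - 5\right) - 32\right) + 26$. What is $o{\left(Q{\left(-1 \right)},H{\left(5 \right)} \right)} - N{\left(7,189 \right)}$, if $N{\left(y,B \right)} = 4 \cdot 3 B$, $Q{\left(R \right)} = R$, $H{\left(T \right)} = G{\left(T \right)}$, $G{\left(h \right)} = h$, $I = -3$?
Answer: $-2259$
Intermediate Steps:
$H{\left(T \right)} = T$
$N{\left(y,B \right)} = 12 B$
$o{\left(c,p \right)} = 9$ ($o{\left(c,p \right)} = \left(- 3 \left(0 - 5\right) - 32\right) + 26 = \left(\left(-3\right) \left(-5\right) - 32\right) + 26 = \left(15 - 32\right) + 26 = -17 + 26 = 9$)
$o{\left(Q{\left(-1 \right)},H{\left(5 \right)} \right)} - N{\left(7,189 \right)} = 9 - 12 \cdot 189 = 9 - 2268 = -2259$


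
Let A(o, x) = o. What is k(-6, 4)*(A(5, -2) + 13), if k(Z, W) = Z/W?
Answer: -27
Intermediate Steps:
k(-6, 4)*(A(5, -2) + 13) = (-6/4)*(5 + 13) = -6*¼*18 = -3/2*18 = -27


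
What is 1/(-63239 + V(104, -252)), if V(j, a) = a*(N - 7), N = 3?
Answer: -1/62231 ≈ -1.6069e-5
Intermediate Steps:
V(j, a) = -4*a (V(j, a) = a*(3 - 7) = a*(-4) = -4*a)
1/(-63239 + V(104, -252)) = 1/(-63239 - 4*(-252)) = 1/(-63239 + 1008) = 1/(-62231) = -1/62231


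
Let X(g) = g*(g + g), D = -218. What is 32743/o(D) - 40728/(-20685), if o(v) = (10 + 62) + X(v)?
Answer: 303422421/131170480 ≈ 2.3132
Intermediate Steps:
X(g) = 2*g² (X(g) = g*(2*g) = 2*g²)
o(v) = 72 + 2*v² (o(v) = (10 + 62) + 2*v² = 72 + 2*v²)
32743/o(D) - 40728/(-20685) = 32743/(72 + 2*(-218)²) - 40728/(-20685) = 32743/(72 + 2*47524) - 40728*(-1/20685) = 32743/(72 + 95048) + 13576/6895 = 32743/95120 + 13576/6895 = 303422421/131170480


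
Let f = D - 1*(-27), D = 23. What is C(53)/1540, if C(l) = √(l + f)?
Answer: √103/1540 ≈ 0.0065902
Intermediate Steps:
f = 50 (f = 23 - 1*(-27) = 23 + 27 = 50)
C(l) = √(50 + l) (C(l) = √(l + 50) = √(50 + l))
C(53)/1540 = √(50 + 53)/1540 = √103*(1/1540) = √103/1540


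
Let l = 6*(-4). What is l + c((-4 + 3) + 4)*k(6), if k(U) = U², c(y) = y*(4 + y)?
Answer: 732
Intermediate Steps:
l = -24
l + c((-4 + 3) + 4)*k(6) = -24 + (((-4 + 3) + 4)*(4 + ((-4 + 3) + 4)))*6² = -24 + ((-1 + 4)*(4 + (-1 + 4)))*36 = -24 + (3*(4 + 3))*36 = -24 + (3*7)*36 = -24 + 21*36 = -24 + 756 = 732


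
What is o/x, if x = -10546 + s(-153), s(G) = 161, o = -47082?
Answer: 47082/10385 ≈ 4.5337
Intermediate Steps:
x = -10385 (x = -10546 + 161 = -10385)
o/x = -47082/(-10385) = -47082*(-1/10385) = 47082/10385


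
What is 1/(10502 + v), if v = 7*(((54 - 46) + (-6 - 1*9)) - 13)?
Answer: 1/10362 ≈ 9.6506e-5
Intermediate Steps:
v = -140 (v = 7*((8 + (-6 - 9)) - 13) = 7*((8 - 15) - 13) = 7*(-7 - 13) = 7*(-20) = -140)
1/(10502 + v) = 1/(10502 - 140) = 1/10362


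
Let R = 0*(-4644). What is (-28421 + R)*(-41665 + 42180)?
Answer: -14636815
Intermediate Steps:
R = 0
(-28421 + R)*(-41665 + 42180) = (-28421 + 0)*(-41665 + 42180) = -28421*515 = -14636815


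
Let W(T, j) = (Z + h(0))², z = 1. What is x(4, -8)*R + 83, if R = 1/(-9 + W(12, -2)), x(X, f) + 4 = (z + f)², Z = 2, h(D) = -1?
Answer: 619/8 ≈ 77.375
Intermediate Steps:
x(X, f) = -4 + (1 + f)²
W(T, j) = 1 (W(T, j) = (2 - 1)² = 1² = 1)
R = -⅛ (R = 1/(-9 + 1) = 1/(-8) = -⅛ ≈ -0.12500)
x(4, -8)*R + 83 = (-4 + (1 - 8)²)*(-⅛) + 83 = (-4 + (-7)²)*(-⅛) + 83 = (-4 + 49)*(-⅛) + 83 = 45*(-⅛) + 83 = -45/8 + 83 = 619/8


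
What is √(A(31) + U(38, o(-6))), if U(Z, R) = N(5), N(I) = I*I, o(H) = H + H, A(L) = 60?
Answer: √85 ≈ 9.2195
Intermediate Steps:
o(H) = 2*H
N(I) = I²
U(Z, R) = 25 (U(Z, R) = 5² = 25)
√(A(31) + U(38, o(-6))) = √(60 + 25) = √85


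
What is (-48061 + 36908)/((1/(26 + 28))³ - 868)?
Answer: 1756195992/136678751 ≈ 12.849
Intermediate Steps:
(-48061 + 36908)/((1/(26 + 28))³ - 868) = -11153/((1/54)³ - 868) = -11153/(1/157464 - 868) = -11153/(-136678751/157464) = -11153*(-157464/136678751) = 1756195992/136678751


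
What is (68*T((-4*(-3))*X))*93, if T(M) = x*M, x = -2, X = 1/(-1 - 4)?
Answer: 151776/5 ≈ 30355.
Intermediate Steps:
X = -⅕ (X = 1/(-5) = -⅕ ≈ -0.20000)
T(M) = -2*M
(68*T((-4*(-3))*X))*93 = (68*(-2*(-4*(-3))*(-1)/5))*93 = (68*(-24*(-1)/5))*93 = (68*(-2*(-12/5)))*93 = (68*(24/5))*93 = (1632/5)*93 = 151776/5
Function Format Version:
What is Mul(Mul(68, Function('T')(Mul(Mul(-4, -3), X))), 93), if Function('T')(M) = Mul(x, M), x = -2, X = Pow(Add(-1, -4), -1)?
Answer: Rational(151776, 5) ≈ 30355.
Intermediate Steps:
X = Rational(-1, 5) (X = Pow(-5, -1) = Rational(-1, 5) ≈ -0.20000)
Function('T')(M) = Mul(-2, M)
Mul(Mul(68, Function('T')(Mul(Mul(-4, -3), X))), 93) = Mul(Mul(68, Mul(-2, Mul(Mul(-4, -3), Rational(-1, 5)))), 93) = Mul(Mul(68, Mul(-2, Mul(12, Rational(-1, 5)))), 93) = Mul(Mul(68, Mul(-2, Rational(-12, 5))), 93) = Mul(Mul(68, Rational(24, 5)), 93) = Mul(Rational(1632, 5), 93) = Rational(151776, 5)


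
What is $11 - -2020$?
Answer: $2031$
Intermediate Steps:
$11 - -2020 = 11 + 2020 = 2031$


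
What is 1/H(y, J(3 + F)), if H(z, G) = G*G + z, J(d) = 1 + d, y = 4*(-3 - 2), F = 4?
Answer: 1/44 ≈ 0.022727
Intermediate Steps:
y = -20 (y = 4*(-5) = -20)
H(z, G) = z + G**2 (H(z, G) = G**2 + z = z + G**2)
1/H(y, J(3 + F)) = 1/(-20 + (1 + (3 + 4))**2) = 1/(-20 + (1 + 7)**2) = 1/(-20 + 8**2) = 1/(-20 + 64) = 1/44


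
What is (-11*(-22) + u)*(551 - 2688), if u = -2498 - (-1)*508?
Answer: 3735476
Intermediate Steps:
u = -1990 (u = -2498 - 1*(-508) = -2498 + 508 = -1990)
(-11*(-22) + u)*(551 - 2688) = (-11*(-22) - 1990)*(551 - 2688) = (242 - 1990)*(-2137) = -1748*(-2137) = 3735476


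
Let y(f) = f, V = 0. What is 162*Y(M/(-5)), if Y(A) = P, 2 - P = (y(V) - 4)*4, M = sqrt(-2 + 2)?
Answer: 2916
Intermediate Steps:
M = 0 (M = sqrt(0) = 0)
P = 18 (P = 2 - (0 - 4)*4 = 2 - (-4)*4 = 2 - 1*(-16) = 2 + 16 = 18)
Y(A) = 18
162*Y(M/(-5)) = 162*18 = 2916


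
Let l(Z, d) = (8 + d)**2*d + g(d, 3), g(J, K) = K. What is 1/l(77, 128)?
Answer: 1/2367491 ≈ 4.2239e-7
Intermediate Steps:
l(Z, d) = 3 + d*(8 + d)**2 (l(Z, d) = (8 + d)**2*d + 3 = d*(8 + d)**2 + 3 = 3 + d*(8 + d)**2)
1/l(77, 128) = 1/(3 + 128*(8 + 128)**2) = 1/(3 + 128*136**2) = 1/(3 + 128*18496) = 1/(3 + 2367488) = 1/2367491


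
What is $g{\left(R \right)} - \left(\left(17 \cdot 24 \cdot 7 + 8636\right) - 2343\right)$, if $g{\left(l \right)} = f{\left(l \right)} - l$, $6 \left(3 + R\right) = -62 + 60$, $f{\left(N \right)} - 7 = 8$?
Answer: $- \frac{27392}{3} \approx -9130.7$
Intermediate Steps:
$f{\left(N \right)} = 15$ ($f{\left(N \right)} = 7 + 8 = 15$)
$R = - \frac{10}{3}$ ($R = -3 + \frac{-62 + 60}{6} = -3 + \frac{1}{6} \left(-2\right) = -3 - \frac{1}{3} = - \frac{10}{3} \approx -3.3333$)
$g{\left(l \right)} = 15 - l$
$g{\left(R \right)} - \left(\left(17 \cdot 24 \cdot 7 + 8636\right) - 2343\right) = \left(15 - - \frac{10}{3}\right) - \left(\left(17 \cdot 24 \cdot 7 + 8636\right) - 2343\right) = \left(15 + \frac{10}{3}\right) - \left(\left(408 \cdot 7 + 8636\right) - 2343\right) = \frac{55}{3} - \left(\left(2856 + 8636\right) - 2343\right) = \frac{55}{3} - \left(11492 - 2343\right) = \frac{55}{3} - 9149 = - \frac{27392}{3}$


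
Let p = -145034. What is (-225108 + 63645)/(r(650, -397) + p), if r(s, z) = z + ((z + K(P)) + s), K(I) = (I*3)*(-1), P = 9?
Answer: 161463/145205 ≈ 1.1120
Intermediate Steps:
K(I) = -3*I (K(I) = (3*I)*(-1) = -3*I)
r(s, z) = -27 + s + 2*z (r(s, z) = z + ((z - 3*9) + s) = z + ((z - 27) + s) = z + ((-27 + z) + s) = z + (-27 + s + z) = -27 + s + 2*z)
(-225108 + 63645)/(r(650, -397) + p) = (-225108 + 63645)/((-27 + 650 + 2*(-397)) - 145034) = -161463/((-27 + 650 - 794) - 145034) = -161463/(-171 - 145034) = -161463/(-145205) = -161463*(-1/145205) = 161463/145205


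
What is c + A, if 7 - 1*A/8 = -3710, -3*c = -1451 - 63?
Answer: 90722/3 ≈ 30241.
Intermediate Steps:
c = 1514/3 (c = -(-1451 - 63)/3 = -⅓*(-1514) = 1514/3 ≈ 504.67)
A = 29736 (A = 56 - 8*(-3710) = 56 + 29680 = 29736)
c + A = 1514/3 + 29736 = 90722/3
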